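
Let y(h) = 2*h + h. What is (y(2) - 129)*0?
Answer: 0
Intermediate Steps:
y(h) = 3*h
(y(2) - 129)*0 = (3*2 - 129)*0 = (6 - 129)*0 = -123*0 = 0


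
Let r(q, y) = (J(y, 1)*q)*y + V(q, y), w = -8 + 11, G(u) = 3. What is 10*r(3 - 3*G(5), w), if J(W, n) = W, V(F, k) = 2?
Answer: -520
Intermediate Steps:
w = 3
r(q, y) = 2 + q*y² (r(q, y) = (y*q)*y + 2 = (q*y)*y + 2 = q*y² + 2 = 2 + q*y²)
10*r(3 - 3*G(5), w) = 10*(2 + (3 - 3*3)*3²) = 10*(2 + (3 - 9)*9) = 10*(2 - 6*9) = 10*(2 - 54) = 10*(-52) = -520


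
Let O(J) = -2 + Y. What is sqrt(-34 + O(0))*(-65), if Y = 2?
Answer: -65*I*sqrt(34) ≈ -379.01*I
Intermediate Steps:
O(J) = 0 (O(J) = -2 + 2 = 0)
sqrt(-34 + O(0))*(-65) = sqrt(-34 + 0)*(-65) = sqrt(-34)*(-65) = (I*sqrt(34))*(-65) = -65*I*sqrt(34)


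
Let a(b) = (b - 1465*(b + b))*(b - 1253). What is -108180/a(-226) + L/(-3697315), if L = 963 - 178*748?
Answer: 21634855912091/603297029790215 ≈ 0.035861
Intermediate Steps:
L = -132181 (L = 963 - 133144 = -132181)
a(b) = -2929*b*(-1253 + b) (a(b) = (b - 2930*b)*(-1253 + b) = (-2929*b)*(-1253 + b) = -2929*b*(-1253 + b))
-108180/a(-226) + L/(-3697315) = -108180*(-1/(661954*(1253 - 1*(-226)))) - 132181/(-3697315) = -108180*(-1/(661954*(1253 + 226))) - 132181*(-1/3697315) = -108180/(2929*(-226)*1479) + 132181/3697315 = -108180/(-979029966) + 132181/3697315 = -108180*(-1/979029966) + 132181/3697315 = 18030/163171661 + 132181/3697315 = 21634855912091/603297029790215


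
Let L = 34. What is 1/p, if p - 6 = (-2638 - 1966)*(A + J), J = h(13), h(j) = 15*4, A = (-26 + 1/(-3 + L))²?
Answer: -961/3248967974 ≈ -2.9579e-7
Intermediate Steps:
A = 648025/961 (A = (-26 + 1/(-3 + 34))² = (-26 + 1/31)² = (-805/31)² = 648025/961 ≈ 674.32)
h(j) = 60
J = 60
p = -3248967974/961 (p = 6 + (-2638 - 1966)*(648025/961 + 60) = 6 - 4604*705685/961 = 6 - 3248973740/961 = -3248967974/961 ≈ -3.3808e+6)
1/p = 1/(-3248967974/961) = -961/3248967974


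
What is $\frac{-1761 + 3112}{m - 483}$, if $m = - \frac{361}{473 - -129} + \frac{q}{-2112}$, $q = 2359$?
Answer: $- \frac{858846912}{308140171} \approx -2.7872$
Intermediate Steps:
$m = - \frac{1091275}{635712}$ ($m = - \frac{361}{473 - -129} + \frac{2359}{-2112} = - \frac{361}{473 + 129} + 2359 \left(- \frac{1}{2112}\right) = - \frac{361}{602} - \frac{2359}{2112} = - \frac{1091275}{635712} \approx -1.7166$)
$\frac{-1761 + 3112}{m - 483} = \frac{-1761 + 3112}{- \frac{1091275}{635712} - 483} = \frac{1351}{- \frac{308140171}{635712}} = 1351 \left(- \frac{635712}{308140171}\right) = - \frac{858846912}{308140171}$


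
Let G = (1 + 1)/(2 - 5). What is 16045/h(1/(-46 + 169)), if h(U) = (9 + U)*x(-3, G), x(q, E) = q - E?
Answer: -5920605/7756 ≈ -763.36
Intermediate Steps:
G = -⅔ (G = 2/(-3) = 2*(-⅓) = -⅔ ≈ -0.66667)
h(U) = -21 - 7*U/3 (h(U) = (9 + U)*(-3 - 1*(-⅔)) = (9 + U)*(-3 + ⅔) = (9 + U)*(-7/3) = -21 - 7*U/3)
16045/h(1/(-46 + 169)) = 16045/(-21 - 7/(3*(-46 + 169))) = 16045/(-21 - 7/3/123) = 16045/(-21 - 7/3*1/123) = 16045/(-21 - 7/369) = 16045/(-7756/369) = 16045*(-369/7756) = -5920605/7756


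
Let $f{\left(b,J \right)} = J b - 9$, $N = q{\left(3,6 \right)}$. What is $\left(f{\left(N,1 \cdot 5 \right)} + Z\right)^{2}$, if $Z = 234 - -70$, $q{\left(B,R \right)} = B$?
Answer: $96100$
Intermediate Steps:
$N = 3$
$f{\left(b,J \right)} = -9 + J b$
$Z = 304$ ($Z = 234 + 70 = 304$)
$\left(f{\left(N,1 \cdot 5 \right)} + Z\right)^{2} = \left(\left(-9 + 1 \cdot 5 \cdot 3\right) + 304\right)^{2} = \left(\left(-9 + 5 \cdot 3\right) + 304\right)^{2} = \left(\left(-9 + 15\right) + 304\right)^{2} = \left(6 + 304\right)^{2} = 310^{2} = 96100$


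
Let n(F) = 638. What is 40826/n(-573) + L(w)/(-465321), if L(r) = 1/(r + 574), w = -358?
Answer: 2051697075449/32062478184 ≈ 63.991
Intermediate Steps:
L(r) = 1/(574 + r)
40826/n(-573) + L(w)/(-465321) = 40826/638 + 1/((574 - 358)*(-465321)) = 40826*(1/638) - 1/465321/216 = 20413/319 + (1/216)*(-1/465321) = 20413/319 - 1/100509336 = 2051697075449/32062478184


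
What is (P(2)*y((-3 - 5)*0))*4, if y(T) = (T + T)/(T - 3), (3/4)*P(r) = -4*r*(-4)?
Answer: 0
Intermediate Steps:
P(r) = 64*r/3 (P(r) = 4*(-4*r*(-4))/3 = 4*(16*r)/3 = 64*r/3)
y(T) = 2*T/(-3 + T) (y(T) = (2*T)/(-3 + T) = 2*T/(-3 + T))
(P(2)*y((-3 - 5)*0))*4 = (((64/3)*2)*(2*((-3 - 5)*0)/(-3 + (-3 - 5)*0)))*4 = (128*(2*(-8*0)/(-3 - 8*0))/3)*4 = (128*(2*0/(-3 + 0))/3)*4 = (128*(2*0/(-3))/3)*4 = (128*(2*0*(-⅓))/3)*4 = ((128/3)*0)*4 = 0*4 = 0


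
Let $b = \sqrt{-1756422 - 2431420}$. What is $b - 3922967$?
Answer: $-3922967 + i \sqrt{4187842} \approx -3.923 \cdot 10^{6} + 2046.4 i$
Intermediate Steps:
$b = i \sqrt{4187842}$ ($b = \sqrt{-4187842} = i \sqrt{4187842} \approx 2046.4 i$)
$b - 3922967 = i \sqrt{4187842} - 3922967 = -3922967 + i \sqrt{4187842}$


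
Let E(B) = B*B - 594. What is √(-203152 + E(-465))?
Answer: √12479 ≈ 111.71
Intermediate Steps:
E(B) = -594 + B² (E(B) = B² - 594 = -594 + B²)
√(-203152 + E(-465)) = √(-203152 + (-594 + (-465)²)) = √(-203152 + (-594 + 216225)) = √(-203152 + 215631) = √12479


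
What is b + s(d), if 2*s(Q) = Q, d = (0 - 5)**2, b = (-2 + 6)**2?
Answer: 57/2 ≈ 28.500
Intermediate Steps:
b = 16 (b = 4**2 = 16)
d = 25 (d = (-5)**2 = 25)
s(Q) = Q/2
b + s(d) = 16 + (1/2)*25 = 16 + 25/2 = 57/2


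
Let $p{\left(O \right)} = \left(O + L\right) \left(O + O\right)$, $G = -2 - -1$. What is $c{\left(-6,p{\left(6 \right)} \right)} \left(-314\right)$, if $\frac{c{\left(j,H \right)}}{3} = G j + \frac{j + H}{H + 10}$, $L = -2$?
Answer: $- \frac{183690}{29} \approx -6334.1$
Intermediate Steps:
$G = -1$ ($G = -2 + 1 = -1$)
$p{\left(O \right)} = 2 O \left(-2 + O\right)$ ($p{\left(O \right)} = \left(O - 2\right) \left(O + O\right) = \left(-2 + O\right) 2 O = 2 O \left(-2 + O\right)$)
$c{\left(j,H \right)} = - 3 j + \frac{3 \left(H + j\right)}{10 + H}$ ($c{\left(j,H \right)} = 3 \left(- j + \frac{j + H}{H + 10}\right) = 3 \left(- j + \frac{H + j}{10 + H}\right) = - 3 j + \frac{3 \left(H + j\right)}{10 + H}$)
$c{\left(-6,p{\left(6 \right)} \right)} \left(-314\right) = \frac{3 \left(2 \cdot 6 \left(-2 + 6\right) - -54 - 2 \cdot 6 \left(-2 + 6\right) \left(-6\right)\right)}{10 + 2 \cdot 6 \left(-2 + 6\right)} \left(-314\right) = \frac{3 \left(2 \cdot 6 \cdot 4 + 54 - 2 \cdot 6 \cdot 4 \left(-6\right)\right)}{10 + 2 \cdot 6 \cdot 4} \left(-314\right) = \frac{3 \left(48 + 54 - 48 \left(-6\right)\right)}{10 + 48} \left(-314\right) = \frac{3 \left(48 + 54 + 288\right)}{58} \left(-314\right) = 3 \cdot \frac{1}{58} \cdot 390 \left(-314\right) = \frac{585}{29} \left(-314\right) = - \frac{183690}{29}$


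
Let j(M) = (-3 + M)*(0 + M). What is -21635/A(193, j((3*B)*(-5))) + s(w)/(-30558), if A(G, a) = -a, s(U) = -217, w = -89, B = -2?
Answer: 11021635/412533 ≈ 26.717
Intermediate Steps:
j(M) = M*(-3 + M) (j(M) = (-3 + M)*M = M*(-3 + M))
-21635/A(193, j((3*B)*(-5))) + s(w)/(-30558) = -21635*(-1/(30*(-3 + (3*(-2))*(-5)))) - 217/(-30558) = -21635*(-1/(30*(-3 - 6*(-5)))) - 217*(-1/30558) = -21635*(-1/(30*(-3 + 30))) + 217/30558 = -21635/((-30*27)) + 217/30558 = -21635/((-1*810)) + 217/30558 = -21635/(-810) + 217/30558 = -21635*(-1/810) + 217/30558 = 4327/162 + 217/30558 = 11021635/412533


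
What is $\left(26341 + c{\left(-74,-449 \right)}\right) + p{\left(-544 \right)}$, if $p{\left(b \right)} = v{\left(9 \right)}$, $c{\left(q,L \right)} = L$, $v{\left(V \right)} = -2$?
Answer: $25890$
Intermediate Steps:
$p{\left(b \right)} = -2$
$\left(26341 + c{\left(-74,-449 \right)}\right) + p{\left(-544 \right)} = \left(26341 - 449\right) - 2 = 25892 - 2 = 25890$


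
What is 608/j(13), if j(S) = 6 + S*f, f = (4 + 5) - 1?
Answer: 304/55 ≈ 5.5273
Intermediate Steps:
f = 8 (f = 9 - 1 = 8)
j(S) = 6 + 8*S (j(S) = 6 + S*8 = 6 + 8*S)
608/j(13) = 608/(6 + 8*13) = 608/(6 + 104) = 608/110 = 608*(1/110) = 304/55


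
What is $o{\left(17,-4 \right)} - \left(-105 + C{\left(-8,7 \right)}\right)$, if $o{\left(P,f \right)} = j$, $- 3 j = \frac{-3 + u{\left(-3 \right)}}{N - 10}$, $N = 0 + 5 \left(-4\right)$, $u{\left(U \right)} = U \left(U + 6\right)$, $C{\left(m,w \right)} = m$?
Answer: $\frac{1693}{15} \approx 112.87$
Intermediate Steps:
$u{\left(U \right)} = U \left(6 + U\right)$
$N = -20$ ($N = 0 - 20 = -20$)
$j = - \frac{2}{15}$ ($j = - \frac{\left(-3 - 3 \left(6 - 3\right)\right) \frac{1}{-20 - 10}}{3} = - \frac{\left(-3 - 9\right) \frac{1}{-30}}{3} = - \frac{\left(-3 - 9\right) \left(- \frac{1}{30}\right)}{3} = - \frac{\left(-12\right) \left(- \frac{1}{30}\right)}{3} = \left(- \frac{1}{3}\right) \frac{2}{5} = - \frac{2}{15} \approx -0.13333$)
$o{\left(P,f \right)} = - \frac{2}{15}$
$o{\left(17,-4 \right)} - \left(-105 + C{\left(-8,7 \right)}\right) = - \frac{2}{15} - \left(-105 - 8\right) = - \frac{2}{15} - -113 = - \frac{2}{15} + 113 = \frac{1693}{15}$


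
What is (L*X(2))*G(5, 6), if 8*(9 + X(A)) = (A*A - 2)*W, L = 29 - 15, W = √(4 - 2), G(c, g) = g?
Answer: -756 + 21*√2 ≈ -726.30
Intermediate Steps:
W = √2 ≈ 1.4142
L = 14
X(A) = -9 + √2*(-2 + A²)/8 (X(A) = -9 + ((A*A - 2)*√2)/8 = -9 + ((A² - 2)*√2)/8 = -9 + ((-2 + A²)*√2)/8 = -9 + (√2*(-2 + A²))/8 = -9 + √2*(-2 + A²)/8)
(L*X(2))*G(5, 6) = (14*(-9 - √2/4 + (⅛)*√2*2²))*6 = (14*(-9 - √2/4 + (⅛)*√2*4))*6 = (14*(-9 - √2/4 + √2/2))*6 = (14*(-9 + √2/4))*6 = (-126 + 7*√2/2)*6 = -756 + 21*√2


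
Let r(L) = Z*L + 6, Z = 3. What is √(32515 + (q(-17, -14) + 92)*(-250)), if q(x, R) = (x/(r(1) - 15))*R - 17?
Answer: √213135/3 ≈ 153.89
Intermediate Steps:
r(L) = 6 + 3*L (r(L) = 3*L + 6 = 6 + 3*L)
q(x, R) = -17 - R*x/6 (q(x, R) = (x/((6 + 3*1) - 15))*R - 17 = (x/((6 + 3) - 15))*R - 17 = (x/(9 - 15))*R - 17 = (x/(-6))*R - 17 = (-x/6)*R - 17 = -R*x/6 - 17 = -17 - R*x/6)
√(32515 + (q(-17, -14) + 92)*(-250)) = √(32515 + ((-17 - ⅙*(-14)*(-17)) + 92)*(-250)) = √(32515 + ((-17 - 119/3) + 92)*(-250)) = √(32515 + (-170/3 + 92)*(-250)) = √(32515 + (106/3)*(-250)) = √(32515 - 26500/3) = √(71045/3) = √213135/3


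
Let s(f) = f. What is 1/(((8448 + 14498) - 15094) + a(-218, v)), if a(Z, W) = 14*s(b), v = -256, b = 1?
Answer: 1/7866 ≈ 0.00012713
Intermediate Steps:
a(Z, W) = 14 (a(Z, W) = 14*1 = 14)
1/(((8448 + 14498) - 15094) + a(-218, v)) = 1/(((8448 + 14498) - 15094) + 14) = 1/((22946 - 15094) + 14) = 1/(7852 + 14) = 1/7866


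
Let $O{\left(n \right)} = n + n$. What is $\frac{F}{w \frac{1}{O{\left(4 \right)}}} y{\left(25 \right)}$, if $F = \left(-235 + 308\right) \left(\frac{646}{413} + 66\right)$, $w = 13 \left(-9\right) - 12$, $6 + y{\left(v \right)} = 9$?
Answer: $- \frac{16295936}{17759} \approx -917.62$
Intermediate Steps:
$y{\left(v \right)} = 3$ ($y{\left(v \right)} = -6 + 9 = 3$)
$O{\left(n \right)} = 2 n$
$w = -129$ ($w = -117 - 12 = -129$)
$F = \frac{2036992}{413}$ ($F = 73 \left(646 \cdot \frac{1}{413} + 66\right) = 73 \left(\frac{646}{413} + 66\right) = 73 \cdot \frac{27904}{413} = \frac{2036992}{413} \approx 4932.2$)
$\frac{F}{w \frac{1}{O{\left(4 \right)}}} y{\left(25 \right)} = \frac{2036992}{413 \left(- \frac{129}{2 \cdot 4}\right)} 3 = \frac{2036992}{413 \left(- \frac{129}{8}\right)} 3 = \frac{2036992}{413} \left(- \frac{8}{129}\right) 3 = \left(- \frac{16295936}{53277}\right) 3 = - \frac{16295936}{17759}$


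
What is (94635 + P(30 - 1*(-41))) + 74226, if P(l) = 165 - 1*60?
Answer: 168966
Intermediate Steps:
P(l) = 105 (P(l) = 165 - 60 = 105)
(94635 + P(30 - 1*(-41))) + 74226 = (94635 + 105) + 74226 = 94740 + 74226 = 168966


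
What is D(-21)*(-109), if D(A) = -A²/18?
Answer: 5341/2 ≈ 2670.5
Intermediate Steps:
D(A) = -A²/18 (D(A) = -A²*(1/18) = -A²/18)
D(-21)*(-109) = -1/18*(-21)²*(-109) = -1/18*441*(-109) = -49/2*(-109) = 5341/2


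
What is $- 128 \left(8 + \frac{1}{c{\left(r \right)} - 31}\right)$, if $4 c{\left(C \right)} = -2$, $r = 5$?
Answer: $- \frac{64256}{63} \approx -1019.9$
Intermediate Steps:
$c{\left(C \right)} = - \frac{1}{2}$ ($c{\left(C \right)} = \frac{1}{4} \left(-2\right) = - \frac{1}{2}$)
$- 128 \left(8 + \frac{1}{c{\left(r \right)} - 31}\right) = - 128 \left(8 + \frac{1}{- \frac{1}{2} - 31}\right) = - 128 \left(8 + \frac{1}{- \frac{63}{2}}\right) = - 128 \left(8 - \frac{2}{63}\right) = \left(-128\right) \frac{502}{63} = - \frac{64256}{63}$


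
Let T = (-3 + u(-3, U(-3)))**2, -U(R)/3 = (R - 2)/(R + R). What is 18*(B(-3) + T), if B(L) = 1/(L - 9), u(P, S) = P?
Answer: 1293/2 ≈ 646.50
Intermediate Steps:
U(R) = -3*(-2 + R)/(2*R) (U(R) = -3*(R - 2)/(R + R) = -3*(-2 + R)/(2*R))
T = 36 (T = (-3 - 3)**2 = (-6)**2 = 36)
B(L) = 1/(-9 + L)
18*(B(-3) + T) = 18*(1/(-9 - 3) + 36) = 18*(1/(-12) + 36) = 18*(-1/12 + 36) = 18*(431/12) = 1293/2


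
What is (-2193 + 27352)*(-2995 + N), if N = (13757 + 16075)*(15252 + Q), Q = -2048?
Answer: 9910098223547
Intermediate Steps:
N = 393901728 (N = (13757 + 16075)*(15252 - 2048) = 29832*13204 = 393901728)
(-2193 + 27352)*(-2995 + N) = (-2193 + 27352)*(-2995 + 393901728) = 25159*393898733 = 9910098223547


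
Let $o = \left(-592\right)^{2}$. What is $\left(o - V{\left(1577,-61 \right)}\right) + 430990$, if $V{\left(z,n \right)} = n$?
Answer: $781515$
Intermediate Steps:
$o = 350464$
$\left(o - V{\left(1577,-61 \right)}\right) + 430990 = \left(350464 - -61\right) + 430990 = \left(350464 + 61\right) + 430990 = 350525 + 430990 = 781515$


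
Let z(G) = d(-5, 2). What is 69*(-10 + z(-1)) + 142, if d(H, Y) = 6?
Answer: -134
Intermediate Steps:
z(G) = 6
69*(-10 + z(-1)) + 142 = 69*(-10 + 6) + 142 = 69*(-4) + 142 = -276 + 142 = -134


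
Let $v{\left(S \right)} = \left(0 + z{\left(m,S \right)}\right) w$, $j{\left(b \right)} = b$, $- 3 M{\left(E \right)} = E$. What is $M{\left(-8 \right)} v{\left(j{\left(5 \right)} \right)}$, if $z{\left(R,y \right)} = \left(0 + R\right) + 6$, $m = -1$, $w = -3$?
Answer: $-40$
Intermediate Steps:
$M{\left(E \right)} = - \frac{E}{3}$
$z{\left(R,y \right)} = 6 + R$ ($z{\left(R,y \right)} = R + 6 = 6 + R$)
$v{\left(S \right)} = -15$ ($v{\left(S \right)} = \left(0 + \left(6 - 1\right)\right) \left(-3\right) = \left(0 + 5\right) \left(-3\right) = 5 \left(-3\right) = -15$)
$M{\left(-8 \right)} v{\left(j{\left(5 \right)} \right)} = \left(- \frac{1}{3}\right) \left(-8\right) \left(-15\right) = \frac{8}{3} \left(-15\right) = -40$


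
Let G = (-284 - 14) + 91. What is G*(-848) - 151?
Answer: 175385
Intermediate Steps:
G = -207 (G = -298 + 91 = -207)
G*(-848) - 151 = -207*(-848) - 151 = 175536 - 151 = 175385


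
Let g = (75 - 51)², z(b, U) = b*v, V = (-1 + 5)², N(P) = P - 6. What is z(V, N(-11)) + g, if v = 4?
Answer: 640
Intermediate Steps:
N(P) = -6 + P
V = 16 (V = 4² = 16)
z(b, U) = 4*b (z(b, U) = b*4 = 4*b)
g = 576 (g = 24² = 576)
z(V, N(-11)) + g = 4*16 + 576 = 64 + 576 = 640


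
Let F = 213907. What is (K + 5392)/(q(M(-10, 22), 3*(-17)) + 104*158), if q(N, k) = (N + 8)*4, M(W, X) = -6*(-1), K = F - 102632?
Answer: 12963/1832 ≈ 7.0759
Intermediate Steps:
K = 111275 (K = 213907 - 102632 = 111275)
M(W, X) = 6
q(N, k) = 32 + 4*N (q(N, k) = (8 + N)*4 = 32 + 4*N)
(K + 5392)/(q(M(-10, 22), 3*(-17)) + 104*158) = (111275 + 5392)/((32 + 4*6) + 104*158) = 116667/((32 + 24) + 16432) = 116667/(56 + 16432) = 116667/16488 = 116667*(1/16488) = 12963/1832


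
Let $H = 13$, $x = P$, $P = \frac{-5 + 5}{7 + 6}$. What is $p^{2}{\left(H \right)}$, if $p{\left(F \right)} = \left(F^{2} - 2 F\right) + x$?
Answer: $20449$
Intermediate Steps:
$P = 0$ ($P = \frac{0}{13} = 0 \cdot \frac{1}{13} = 0$)
$x = 0$
$p{\left(F \right)} = F^{2} - 2 F$ ($p{\left(F \right)} = \left(F^{2} - 2 F\right) + 0 = F^{2} - 2 F$)
$p^{2}{\left(H \right)} = \left(13 \left(-2 + 13\right)\right)^{2} = \left(13 \cdot 11\right)^{2} = 143^{2} = 20449$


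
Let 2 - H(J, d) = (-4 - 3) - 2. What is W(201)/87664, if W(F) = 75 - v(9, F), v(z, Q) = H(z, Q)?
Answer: 4/5479 ≈ 0.00073006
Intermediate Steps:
H(J, d) = 11 (H(J, d) = 2 - ((-4 - 3) - 2) = 2 - (-7 - 2) = 2 - 1*(-9) = 2 + 9 = 11)
v(z, Q) = 11
W(F) = 64 (W(F) = 75 - 1*11 = 75 - 11 = 64)
W(201)/87664 = 64/87664 = 64*(1/87664) = 4/5479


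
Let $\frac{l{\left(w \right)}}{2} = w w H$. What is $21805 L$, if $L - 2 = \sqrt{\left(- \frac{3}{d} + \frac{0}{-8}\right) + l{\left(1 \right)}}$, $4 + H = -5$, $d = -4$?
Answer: $43610 + \frac{21805 i \sqrt{69}}{2} \approx 43610.0 + 90563.0 i$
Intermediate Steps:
$H = -9$ ($H = -4 - 5 = -9$)
$l{\left(w \right)} = - 18 w^{2}$ ($l{\left(w \right)} = 2 w w \left(-9\right) = 2 w^{2} \left(-9\right) = 2 \left(- 9 w^{2}\right) = - 18 w^{2}$)
$L = 2 + \frac{i \sqrt{69}}{2}$ ($L = 2 + \sqrt{\left(- \frac{3}{-4} + \frac{0}{-8}\right) - 18 \cdot 1^{2}} = 2 + \sqrt{\left(\left(-3\right) \left(- \frac{1}{4}\right) + 0 \left(- \frac{1}{8}\right)\right) - 18} = 2 + \sqrt{\left(\frac{3}{4} + 0\right) - 18} = 2 + \sqrt{\frac{3}{4} - 18} = 2 + \sqrt{- \frac{69}{4}} = 2 + \frac{i \sqrt{69}}{2} \approx 2.0 + 4.1533 i$)
$21805 L = 21805 \left(2 + \frac{i \sqrt{69}}{2}\right) = 43610 + \frac{21805 i \sqrt{69}}{2}$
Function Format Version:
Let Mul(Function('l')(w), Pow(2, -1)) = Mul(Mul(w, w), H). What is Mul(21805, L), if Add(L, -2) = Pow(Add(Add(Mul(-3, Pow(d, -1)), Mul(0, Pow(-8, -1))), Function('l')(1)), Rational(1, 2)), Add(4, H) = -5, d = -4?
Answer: Add(43610, Mul(Rational(21805, 2), I, Pow(69, Rational(1, 2)))) ≈ Add(43610., Mul(90563., I))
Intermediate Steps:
H = -9 (H = Add(-4, -5) = -9)
Function('l')(w) = Mul(-18, Pow(w, 2)) (Function('l')(w) = Mul(2, Mul(Mul(w, w), -9)) = Mul(2, Mul(Pow(w, 2), -9)) = Mul(2, Mul(-9, Pow(w, 2))) = Mul(-18, Pow(w, 2)))
L = Add(2, Mul(Rational(1, 2), I, Pow(69, Rational(1, 2)))) (L = Add(2, Pow(Add(Add(Mul(-3, Pow(-4, -1)), Mul(0, Pow(-8, -1))), Mul(-18, Pow(1, 2))), Rational(1, 2))) = Add(2, Pow(Add(Add(Mul(-3, Rational(-1, 4)), Mul(0, Rational(-1, 8))), Mul(-18, 1)), Rational(1, 2))) = Add(2, Pow(Add(Add(Rational(3, 4), 0), -18), Rational(1, 2))) = Add(2, Pow(Add(Rational(3, 4), -18), Rational(1, 2))) = Add(2, Pow(Rational(-69, 4), Rational(1, 2))) = Add(2, Mul(Rational(1, 2), I, Pow(69, Rational(1, 2)))) ≈ Add(2.0000, Mul(4.1533, I)))
Mul(21805, L) = Mul(21805, Add(2, Mul(Rational(1, 2), I, Pow(69, Rational(1, 2))))) = Add(43610, Mul(Rational(21805, 2), I, Pow(69, Rational(1, 2))))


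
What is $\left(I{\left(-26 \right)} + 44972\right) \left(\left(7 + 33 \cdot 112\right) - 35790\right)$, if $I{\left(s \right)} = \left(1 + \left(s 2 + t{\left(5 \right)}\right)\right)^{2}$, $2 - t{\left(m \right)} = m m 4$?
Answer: $-2155380051$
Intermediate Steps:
$t{\left(m \right)} = 2 - 4 m^{2}$ ($t{\left(m \right)} = 2 - m m 4 = 2 - m^{2} \cdot 4 = 2 - 4 m^{2}$)
$I{\left(s \right)} = \left(-97 + 2 s\right)^{2}$ ($I{\left(s \right)} = \left(1 + \left(s 2 + \left(2 - 4 \cdot 5^{2}\right)\right)\right)^{2} = \left(1 + \left(2 s + \left(2 - 100\right)\right)\right)^{2} = \left(1 + \left(2 s - 98\right)\right)^{2} = \left(1 + \left(-98 + 2 s\right)\right)^{2} = \left(-97 + 2 s\right)^{2}$)
$\left(I{\left(-26 \right)} + 44972\right) \left(\left(7 + 33 \cdot 112\right) - 35790\right) = \left(\left(-97 + 2 \left(-26\right)\right)^{2} + 44972\right) \left(\left(7 + 33 \cdot 112\right) - 35790\right) = \left(\left(-97 - 52\right)^{2} + 44972\right) \left(\left(7 + 3696\right) - 35790\right) = \left(\left(-149\right)^{2} + 44972\right) \left(3703 - 35790\right) = \left(22201 + 44972\right) \left(-32087\right) = 67173 \left(-32087\right) = -2155380051$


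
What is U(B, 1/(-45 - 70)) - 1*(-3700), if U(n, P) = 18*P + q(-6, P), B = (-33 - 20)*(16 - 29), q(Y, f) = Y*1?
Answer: 424792/115 ≈ 3693.8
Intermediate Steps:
q(Y, f) = Y
B = 689 (B = -53*(-13) = 689)
U(n, P) = -6 + 18*P (U(n, P) = 18*P - 6 = -6 + 18*P)
U(B, 1/(-45 - 70)) - 1*(-3700) = (-6 + 18/(-45 - 70)) - 1*(-3700) = (-6 + 18/(-115)) + 3700 = (-6 + 18*(-1/115)) + 3700 = (-6 - 18/115) + 3700 = -708/115 + 3700 = 424792/115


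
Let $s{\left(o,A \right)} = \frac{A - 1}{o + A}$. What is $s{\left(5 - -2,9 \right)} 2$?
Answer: $1$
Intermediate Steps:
$s{\left(o,A \right)} = \frac{-1 + A}{A + o}$
$s{\left(5 - -2,9 \right)} 2 = \frac{-1 + 9}{9 + \left(5 - -2\right)} 2 = \frac{1}{9 + \left(5 + 2\right)} 8 \cdot 2 = \frac{1}{9 + 7} \cdot 8 \cdot 2 = \frac{1}{16} \cdot 8 \cdot 2 = \frac{1}{2} \cdot 2 = 1$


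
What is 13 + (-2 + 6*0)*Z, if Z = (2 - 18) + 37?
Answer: -29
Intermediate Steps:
Z = 21 (Z = -16 + 37 = 21)
13 + (-2 + 6*0)*Z = 13 + (-2 + 6*0)*21 = 13 + (-2 + 0)*21 = 13 - 2*21 = 13 - 42 = -29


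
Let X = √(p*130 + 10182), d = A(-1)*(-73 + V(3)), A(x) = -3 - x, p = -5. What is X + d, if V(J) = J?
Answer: 140 + 2*√2383 ≈ 237.63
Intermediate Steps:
d = 140 (d = (-3 - 1*(-1))*(-73 + 3) = (-3 + 1)*(-70) = -2*(-70) = 140)
X = 2*√2383 (X = √(-5*130 + 10182) = √(-650 + 10182) = √9532 = 2*√2383 ≈ 97.632)
X + d = 2*√2383 + 140 = 140 + 2*√2383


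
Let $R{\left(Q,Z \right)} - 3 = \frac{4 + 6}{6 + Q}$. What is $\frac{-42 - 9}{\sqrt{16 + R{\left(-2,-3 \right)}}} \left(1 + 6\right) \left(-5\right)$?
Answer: $\frac{1785 \sqrt{86}}{43} \approx 384.96$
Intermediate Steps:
$R{\left(Q,Z \right)} = 3 + \frac{10}{6 + Q}$ ($R{\left(Q,Z \right)} = 3 + \frac{4 + 6}{6 + Q} = 3 + \frac{10}{6 + Q}$)
$\frac{-42 - 9}{\sqrt{16 + R{\left(-2,-3 \right)}}} \left(1 + 6\right) \left(-5\right) = \frac{-42 - 9}{\sqrt{16 + \frac{28 + 3 \left(-2\right)}{6 - 2}}} \left(1 + 6\right) \left(-5\right) = - \frac{51}{\sqrt{16 + \frac{28 - 6}{4}}} \cdot 7 \left(-5\right) = - \frac{51}{\sqrt{16 + \frac{1}{4} \cdot 22}} \left(-35\right) = - \frac{51}{\sqrt{16 + \frac{11}{2}}} \left(-35\right) = - \frac{51}{\sqrt{\frac{43}{2}}} \left(-35\right) = - \frac{51}{\frac{1}{2} \sqrt{86}} \left(-35\right) = - 51 \frac{\sqrt{86}}{43} \left(-35\right) = - \frac{51 \sqrt{86}}{43} \left(-35\right) = \frac{1785 \sqrt{86}}{43}$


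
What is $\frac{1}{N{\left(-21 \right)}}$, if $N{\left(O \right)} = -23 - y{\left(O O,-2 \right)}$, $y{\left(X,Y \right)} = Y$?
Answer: $- \frac{1}{21} \approx -0.047619$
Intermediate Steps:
$N{\left(O \right)} = -21$ ($N{\left(O \right)} = -23 - -2 = -23 + 2 = -21$)
$\frac{1}{N{\left(-21 \right)}} = \frac{1}{-21} = - \frac{1}{21}$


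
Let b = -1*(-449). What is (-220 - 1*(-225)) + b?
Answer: 454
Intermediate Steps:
b = 449
(-220 - 1*(-225)) + b = (-220 - 1*(-225)) + 449 = (-220 + 225) + 449 = 5 + 449 = 454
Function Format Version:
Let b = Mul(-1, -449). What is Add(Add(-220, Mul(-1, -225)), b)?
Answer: 454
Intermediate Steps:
b = 449
Add(Add(-220, Mul(-1, -225)), b) = Add(Add(-220, Mul(-1, -225)), 449) = Add(Add(-220, 225), 449) = Add(5, 449) = 454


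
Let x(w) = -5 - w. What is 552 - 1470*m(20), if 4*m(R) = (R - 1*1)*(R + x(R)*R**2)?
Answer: 69685902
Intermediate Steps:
m(R) = (-1 + R)*(R + R**2*(-5 - R))/4 (m(R) = ((R - 1*1)*(R + (-5 - R)*R**2))/4 = ((R - 1)*(R + R**2*(-5 - R)))/4 = ((-1 + R)*(R + R**2*(-5 - R)))/4 = (-1 + R)*(R + R**2*(-5 - R))/4)
552 - 1470*m(20) = 552 - 735*20*(-1 - 1*20**3 - 4*20**2 + 6*20)/2 = 552 - 735*20*(-1 - 1*8000 - 4*400 + 120)/2 = 552 - 735*20*(-1 - 8000 - 1600 + 120)/2 = 552 - 735*20*(-9481)/2 = 552 - 1470*(-47405) = 552 + 69685350 = 69685902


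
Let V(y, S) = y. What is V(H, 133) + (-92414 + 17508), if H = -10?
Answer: -74916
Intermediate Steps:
V(H, 133) + (-92414 + 17508) = -10 + (-92414 + 17508) = -10 - 74906 = -74916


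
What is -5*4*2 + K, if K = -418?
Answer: -458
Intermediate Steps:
-5*4*2 + K = -5*4*2 - 418 = -20*2 - 418 = -40 - 418 = -458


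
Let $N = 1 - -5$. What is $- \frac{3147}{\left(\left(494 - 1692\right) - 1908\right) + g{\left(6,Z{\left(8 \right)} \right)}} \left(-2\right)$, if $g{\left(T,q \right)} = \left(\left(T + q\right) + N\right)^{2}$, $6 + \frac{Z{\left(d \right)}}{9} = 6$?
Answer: $- \frac{3147}{1481} \approx -2.1249$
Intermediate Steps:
$Z{\left(d \right)} = 0$ ($Z{\left(d \right)} = -54 + 9 \cdot 6 = -54 + 54 = 0$)
$N = 6$ ($N = 1 + 5 = 6$)
$g{\left(T,q \right)} = \left(6 + T + q\right)^{2}$ ($g{\left(T,q \right)} = \left(\left(T + q\right) + 6\right)^{2} = \left(6 + T + q\right)^{2}$)
$- \frac{3147}{\left(\left(494 - 1692\right) - 1908\right) + g{\left(6,Z{\left(8 \right)} \right)}} \left(-2\right) = - \frac{3147}{\left(\left(494 - 1692\right) - 1908\right) + \left(6 + 6 + 0\right)^{2}} \left(-2\right) = - \frac{3147}{\left(\left(494 - 1692\right) - 1908\right) + 12^{2}} \left(-2\right) = - \frac{3147}{\left(-1198 - 1908\right) + 144} \left(-2\right) = - \frac{3147}{-3106 + 144} \left(-2\right) = - \frac{3147}{-2962} \left(-2\right) = \left(-3147\right) \left(- \frac{1}{2962}\right) \left(-2\right) = \frac{3147}{2962} \left(-2\right) = - \frac{3147}{1481}$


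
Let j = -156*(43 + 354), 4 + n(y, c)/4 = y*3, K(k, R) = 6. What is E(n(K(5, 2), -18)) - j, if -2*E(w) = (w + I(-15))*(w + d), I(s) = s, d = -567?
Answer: 144815/2 ≈ 72408.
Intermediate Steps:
n(y, c) = -16 + 12*y (n(y, c) = -16 + 4*(y*3) = -16 + 4*(3*y) = -16 + 12*y)
E(w) = -(-567 + w)*(-15 + w)/2 (E(w) = -(w - 15)*(w - 567)/2 = -(-15 + w)*(-567 + w)/2 = -(-567 + w)*(-15 + w)/2)
j = -61932 (j = -156*397 = -61932)
E(n(K(5, 2), -18)) - j = (-8505/2 + 291*(-16 + 12*6) - (-16 + 12*6)²/2) - 1*(-61932) = (-8505/2 + 291*(-16 + 72) - (-16 + 72)²/2) + 61932 = (-8505/2 + 291*56 - ½*56²) + 61932 = (-8505/2 + 16296 - ½*3136) + 61932 = (-8505/2 + 16296 - 1568) + 61932 = 20951/2 + 61932 = 144815/2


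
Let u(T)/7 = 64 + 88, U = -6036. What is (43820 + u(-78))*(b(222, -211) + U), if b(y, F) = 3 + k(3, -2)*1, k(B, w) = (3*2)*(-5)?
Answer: -272131692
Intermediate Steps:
k(B, w) = -30 (k(B, w) = 6*(-5) = -30)
b(y, F) = -27 (b(y, F) = 3 - 30*1 = 3 - 30 = -27)
u(T) = 1064 (u(T) = 7*(64 + 88) = 7*152 = 1064)
(43820 + u(-78))*(b(222, -211) + U) = (43820 + 1064)*(-27 - 6036) = 44884*(-6063) = -272131692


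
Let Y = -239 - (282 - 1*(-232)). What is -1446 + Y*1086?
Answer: -819204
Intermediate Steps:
Y = -753 (Y = -239 - (282 + 232) = -239 - 1*514 = -239 - 514 = -753)
-1446 + Y*1086 = -1446 - 753*1086 = -1446 - 817758 = -819204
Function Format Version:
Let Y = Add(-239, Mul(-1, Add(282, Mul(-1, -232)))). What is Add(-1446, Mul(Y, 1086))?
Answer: -819204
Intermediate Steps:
Y = -753 (Y = Add(-239, Mul(-1, Add(282, 232))) = Add(-239, Mul(-1, 514)) = Add(-239, -514) = -753)
Add(-1446, Mul(Y, 1086)) = Add(-1446, Mul(-753, 1086)) = Add(-1446, -817758) = -819204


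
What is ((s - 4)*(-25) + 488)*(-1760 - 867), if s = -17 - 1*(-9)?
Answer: -2070076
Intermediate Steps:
s = -8 (s = -17 + 9 = -8)
((s - 4)*(-25) + 488)*(-1760 - 867) = ((-8 - 4)*(-25) + 488)*(-1760 - 867) = (-12*(-25) + 488)*(-2627) = (300 + 488)*(-2627) = 788*(-2627) = -2070076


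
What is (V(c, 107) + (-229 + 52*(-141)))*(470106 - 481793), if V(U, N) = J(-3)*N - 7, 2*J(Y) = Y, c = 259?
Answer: 180645959/2 ≈ 9.0323e+7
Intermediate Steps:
J(Y) = Y/2
V(U, N) = -7 - 3*N/2 (V(U, N) = ((½)*(-3))*N - 7 = -3*N/2 - 7 = -7 - 3*N/2)
(V(c, 107) + (-229 + 52*(-141)))*(470106 - 481793) = ((-7 - 3/2*107) + (-229 + 52*(-141)))*(470106 - 481793) = ((-7 - 321/2) + (-229 - 7332))*(-11687) = (-335/2 - 7561)*(-11687) = -15457/2*(-11687) = 180645959/2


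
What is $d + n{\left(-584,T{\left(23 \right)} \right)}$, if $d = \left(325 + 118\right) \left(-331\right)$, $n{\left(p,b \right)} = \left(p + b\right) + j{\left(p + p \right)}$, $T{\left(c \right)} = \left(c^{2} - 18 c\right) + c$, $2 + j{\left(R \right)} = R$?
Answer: $-148249$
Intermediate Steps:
$j{\left(R \right)} = -2 + R$
$T{\left(c \right)} = c^{2} - 17 c$
$n{\left(p,b \right)} = -2 + b + 3 p$ ($n{\left(p,b \right)} = \left(p + b\right) + \left(-2 + \left(p + p\right)\right) = \left(b + p\right) + \left(-2 + 2 p\right) = -2 + b + 3 p$)
$d = -146633$ ($d = 443 \left(-331\right) = -146633$)
$d + n{\left(-584,T{\left(23 \right)} \right)} = -146633 + \left(-2 + 23 \left(-17 + 23\right) + 3 \left(-584\right)\right) = -146633 - 1616 = -148249$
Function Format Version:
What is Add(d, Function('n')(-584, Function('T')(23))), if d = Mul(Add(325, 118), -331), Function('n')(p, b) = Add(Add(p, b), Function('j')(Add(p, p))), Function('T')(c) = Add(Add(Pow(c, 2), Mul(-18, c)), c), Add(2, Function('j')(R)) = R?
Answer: -148249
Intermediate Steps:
Function('j')(R) = Add(-2, R)
Function('T')(c) = Add(Pow(c, 2), Mul(-17, c))
Function('n')(p, b) = Add(-2, b, Mul(3, p)) (Function('n')(p, b) = Add(Add(p, b), Add(-2, Add(p, p))) = Add(Add(b, p), Add(-2, Mul(2, p))) = Add(-2, b, Mul(3, p)))
d = -146633 (d = Mul(443, -331) = -146633)
Add(d, Function('n')(-584, Function('T')(23))) = Add(-146633, Add(-2, Mul(23, Add(-17, 23)), Mul(3, -584))) = Add(-146633, Add(-2, Mul(23, 6), -1752)) = Add(-146633, Add(-2, 138, -1752)) = Add(-146633, -1616) = -148249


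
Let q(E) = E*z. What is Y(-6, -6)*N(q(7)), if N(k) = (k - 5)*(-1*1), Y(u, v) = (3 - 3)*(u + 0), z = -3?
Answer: 0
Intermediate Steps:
Y(u, v) = 0 (Y(u, v) = 0*u = 0)
q(E) = -3*E (q(E) = E*(-3) = -3*E)
N(k) = 5 - k (N(k) = (-5 + k)*(-1) = 5 - k)
Y(-6, -6)*N(q(7)) = 0*(5 - (-3)*7) = 0*(5 - 1*(-21)) = 0*(5 + 21) = 0*26 = 0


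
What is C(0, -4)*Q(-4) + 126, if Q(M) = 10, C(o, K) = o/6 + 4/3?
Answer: 418/3 ≈ 139.33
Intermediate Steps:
C(o, K) = 4/3 + o/6 (C(o, K) = o*(⅙) + 4*(⅓) = o/6 + 4/3 = 4/3 + o/6)
C(0, -4)*Q(-4) + 126 = (4/3 + (⅙)*0)*10 + 126 = (4/3 + 0)*10 + 126 = (4/3)*10 + 126 = 40/3 + 126 = 418/3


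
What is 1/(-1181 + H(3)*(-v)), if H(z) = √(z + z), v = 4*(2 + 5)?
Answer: -1181/1390057 + 28*√6/1390057 ≈ -0.00080026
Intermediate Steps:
v = 28 (v = 4*7 = 28)
H(z) = √2*√z (H(z) = √(2*z) = √2*√z)
1/(-1181 + H(3)*(-v)) = 1/(-1181 + (√2*√3)*(-1*28)) = 1/(-1181 + √6*(-28)) = 1/(-1181 - 28*√6)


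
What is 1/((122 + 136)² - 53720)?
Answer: 1/12844 ≈ 7.7857e-5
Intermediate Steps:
1/((122 + 136)² - 53720) = 1/(258² - 53720) = 1/(66564 - 53720) = 1/12844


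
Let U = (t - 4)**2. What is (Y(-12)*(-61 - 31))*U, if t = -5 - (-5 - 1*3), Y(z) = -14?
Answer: 1288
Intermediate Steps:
t = 3 (t = -5 - (-5 - 3) = -5 - 1*(-8) = -5 + 8 = 3)
U = 1 (U = (3 - 4)**2 = (-1)**2 = 1)
(Y(-12)*(-61 - 31))*U = -14*(-61 - 31)*1 = -14*(-92)*1 = 1288*1 = 1288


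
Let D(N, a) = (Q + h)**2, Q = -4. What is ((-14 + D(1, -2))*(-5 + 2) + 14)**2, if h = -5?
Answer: 34969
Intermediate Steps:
D(N, a) = 81 (D(N, a) = (-4 - 5)**2 = (-9)**2 = 81)
((-14 + D(1, -2))*(-5 + 2) + 14)**2 = ((-14 + 81)*(-5 + 2) + 14)**2 = (67*(-3) + 14)**2 = (-201 + 14)**2 = (-187)**2 = 34969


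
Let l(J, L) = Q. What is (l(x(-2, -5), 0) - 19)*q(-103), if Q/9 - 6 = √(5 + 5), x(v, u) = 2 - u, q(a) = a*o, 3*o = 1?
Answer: -3605/3 - 309*√10 ≈ -2178.8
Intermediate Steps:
o = ⅓ (o = (⅓)*1 = ⅓ ≈ 0.33333)
q(a) = a/3 (q(a) = a*(⅓) = a/3)
Q = 54 + 9*√10 (Q = 54 + 9*√(5 + 5) = 54 + 9*√10 ≈ 82.460)
l(J, L) = 54 + 9*√10
(l(x(-2, -5), 0) - 19)*q(-103) = ((54 + 9*√10) - 19)*((⅓)*(-103)) = (35 + 9*√10)*(-103/3) = -3605/3 - 309*√10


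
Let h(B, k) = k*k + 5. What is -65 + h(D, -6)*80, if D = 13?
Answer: 3215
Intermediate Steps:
h(B, k) = 5 + k**2 (h(B, k) = k**2 + 5 = 5 + k**2)
-65 + h(D, -6)*80 = -65 + (5 + (-6)**2)*80 = -65 + (5 + 36)*80 = -65 + 41*80 = -65 + 3280 = 3215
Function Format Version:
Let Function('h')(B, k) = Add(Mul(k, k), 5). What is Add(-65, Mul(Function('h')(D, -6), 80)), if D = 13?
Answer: 3215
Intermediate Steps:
Function('h')(B, k) = Add(5, Pow(k, 2)) (Function('h')(B, k) = Add(Pow(k, 2), 5) = Add(5, Pow(k, 2)))
Add(-65, Mul(Function('h')(D, -6), 80)) = Add(-65, Mul(Add(5, Pow(-6, 2)), 80)) = Add(-65, Mul(Add(5, 36), 80)) = Add(-65, Mul(41, 80)) = Add(-65, 3280) = 3215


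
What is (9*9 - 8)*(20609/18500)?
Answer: 40661/500 ≈ 81.322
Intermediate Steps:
(9*9 - 8)*(20609/18500) = (81 - 8)*(20609*(1/18500)) = 73*(557/500) = 40661/500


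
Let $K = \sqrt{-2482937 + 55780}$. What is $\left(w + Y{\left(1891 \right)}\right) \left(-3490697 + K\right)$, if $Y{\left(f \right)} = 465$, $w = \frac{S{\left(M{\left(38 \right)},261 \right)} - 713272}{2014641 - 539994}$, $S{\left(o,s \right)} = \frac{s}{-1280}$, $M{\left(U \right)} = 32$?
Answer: $- \frac{3060632329310177363}{1887548160} + \frac{876796905979 i \sqrt{2427157}}{1887548160} \approx -1.6215 \cdot 10^{9} + 7.2369 \cdot 10^{5} i$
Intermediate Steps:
$S{\left(o,s \right)} = - \frac{s}{1280}$ ($S{\left(o,s \right)} = s \left(- \frac{1}{1280}\right) = - \frac{s}{1280}$)
$w = - \frac{912988421}{1887548160}$ ($w = \frac{\left(- \frac{1}{1280}\right) 261 - 713272}{2014641 - 539994} = \frac{- \frac{261}{1280} - 713272}{1474647} = \left(- \frac{912988421}{1280}\right) \frac{1}{1474647} = - \frac{912988421}{1887548160} \approx -0.48369$)
$K = i \sqrt{2427157}$ ($K = \sqrt{-2427157} = i \sqrt{2427157} \approx 1557.9 i$)
$\left(w + Y{\left(1891 \right)}\right) \left(-3490697 + K\right) = \left(- \frac{912988421}{1887548160} + 465\right) \left(-3490697 + i \sqrt{2427157}\right) = \frac{876796905979 \left(-3490697 + i \sqrt{2427157}\right)}{1887548160} = - \frac{3060632329310177363}{1887548160} + \frac{876796905979 i \sqrt{2427157}}{1887548160}$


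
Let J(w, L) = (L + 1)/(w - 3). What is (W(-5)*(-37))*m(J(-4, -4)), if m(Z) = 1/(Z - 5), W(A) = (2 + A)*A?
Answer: 3885/32 ≈ 121.41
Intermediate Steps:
J(w, L) = (1 + L)/(-3 + w)
W(A) = A*(2 + A)
m(Z) = 1/(-5 + Z)
(W(-5)*(-37))*m(J(-4, -4)) = (-5*(2 - 5)*(-37))/(-5 + (1 - 4)/(-3 - 4)) = (-5*(-3)*(-37))/(-5 - 3/(-7)) = (15*(-37))/(-5 - ⅐*(-3)) = -555/(-5 + 3/7) = -555/(-32/7) = -555*(-7/32) = 3885/32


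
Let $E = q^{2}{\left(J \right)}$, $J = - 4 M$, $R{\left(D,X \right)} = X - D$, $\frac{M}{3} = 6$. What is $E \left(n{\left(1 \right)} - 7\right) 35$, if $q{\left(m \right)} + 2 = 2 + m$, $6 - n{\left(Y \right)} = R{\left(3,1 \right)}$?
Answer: $181440$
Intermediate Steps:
$M = 18$ ($M = 3 \cdot 6 = 18$)
$n{\left(Y \right)} = 8$ ($n{\left(Y \right)} = 6 - \left(1 - 3\right) = 6 - -2 = 6 + 2 = 8$)
$J = -72$ ($J = \left(-4\right) 18 = -72$)
$q{\left(m \right)} = m$ ($q{\left(m \right)} = -2 + \left(2 + m\right) = m$)
$E = 5184$ ($E = \left(-72\right)^{2} = 5184$)
$E \left(n{\left(1 \right)} - 7\right) 35 = 5184 \left(8 - 7\right) 35 = 5184 \cdot 1 \cdot 35 = 5184 \cdot 35 = 181440$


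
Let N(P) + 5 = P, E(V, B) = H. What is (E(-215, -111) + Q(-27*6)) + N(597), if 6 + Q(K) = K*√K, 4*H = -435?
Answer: 1909/4 - 1458*I*√2 ≈ 477.25 - 2061.9*I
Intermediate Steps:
H = -435/4 (H = (¼)*(-435) = -435/4 ≈ -108.75)
Q(K) = -6 + K^(3/2) (Q(K) = -6 + K*√K = -6 + K^(3/2))
E(V, B) = -435/4
N(P) = -5 + P
(E(-215, -111) + Q(-27*6)) + N(597) = (-435/4 + (-6 + (-27*6)^(3/2))) + (-5 + 597) = (-435/4 + (-6 + (-162)^(3/2))) + 592 = (-435/4 + (-6 - 1458*I*√2)) + 592 = (-459/4 - 1458*I*√2) + 592 = 1909/4 - 1458*I*√2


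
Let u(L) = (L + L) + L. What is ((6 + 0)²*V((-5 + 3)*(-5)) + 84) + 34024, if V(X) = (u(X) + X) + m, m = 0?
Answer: 35548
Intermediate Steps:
u(L) = 3*L (u(L) = 2*L + L = 3*L)
V(X) = 4*X (V(X) = (3*X + X) + 0 = 4*X + 0 = 4*X)
((6 + 0)²*V((-5 + 3)*(-5)) + 84) + 34024 = ((6 + 0)²*(4*((-5 + 3)*(-5))) + 84) + 34024 = (6²*(4*(-2*(-5))) + 84) + 34024 = (36*(4*10) + 84) + 34024 = (36*40 + 84) + 34024 = (1440 + 84) + 34024 = 1524 + 34024 = 35548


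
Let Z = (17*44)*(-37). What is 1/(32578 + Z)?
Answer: 1/4902 ≈ 0.00020400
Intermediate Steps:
Z = -27676 (Z = 748*(-37) = -27676)
1/(32578 + Z) = 1/(32578 - 27676) = 1/4902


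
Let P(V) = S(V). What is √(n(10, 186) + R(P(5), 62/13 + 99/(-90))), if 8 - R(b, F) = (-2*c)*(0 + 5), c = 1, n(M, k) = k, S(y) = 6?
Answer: 2*√51 ≈ 14.283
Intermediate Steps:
P(V) = 6
R(b, F) = 18 (R(b, F) = 8 - (-2*1)*(0 + 5) = 8 - (-2)*5 = 8 - 1*(-10) = 8 + 10 = 18)
√(n(10, 186) + R(P(5), 62/13 + 99/(-90))) = √(186 + 18) = √204 = 2*√51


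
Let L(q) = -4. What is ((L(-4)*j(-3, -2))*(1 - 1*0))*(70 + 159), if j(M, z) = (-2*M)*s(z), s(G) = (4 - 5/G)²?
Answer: -232206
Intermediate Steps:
j(M, z) = -2*M*(-5 + 4*z)²/z² (j(M, z) = (-2*M)*((-5 + 4*z)²/z²) = -2*M*(-5 + 4*z)²/z²)
((L(-4)*j(-3, -2))*(1 - 1*0))*(70 + 159) = ((-(-8)*(-3)*(-5 + 4*(-2))²/(-2)²)*(1 - 1*0))*(70 + 159) = ((-(-8)*(-3)*(-5 - 8)²/4)*(1 + 0))*229 = (-(-8)*(-3)*(-13)²/4*1)*229 = (-(-8)*(-3)*169/4*1)*229 = (-4*507/2*1)*229 = -1014*1*229 = -1014*229 = -232206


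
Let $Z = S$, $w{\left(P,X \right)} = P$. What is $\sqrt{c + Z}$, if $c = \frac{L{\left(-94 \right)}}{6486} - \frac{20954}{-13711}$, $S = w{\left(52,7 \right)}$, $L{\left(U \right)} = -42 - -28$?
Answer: $\frac{\sqrt{105827317647153693}}{44464773} \approx 7.3162$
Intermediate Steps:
$L{\left(U \right)} = -14$ ($L{\left(U \right)} = -42 + 28 = -14$)
$S = 52$
$Z = 52$
$c = \frac{67857845}{44464773}$ ($c = - \frac{14}{6486} - \frac{20954}{-13711} = \left(-14\right) \frac{1}{6486} - - \frac{20954}{13711} = - \frac{7}{3243} + \frac{20954}{13711} = \frac{67857845}{44464773} \approx 1.5261$)
$\sqrt{c + Z} = \sqrt{\frac{67857845}{44464773} + 52} = \sqrt{\frac{2380026041}{44464773}} = \frac{\sqrt{105827317647153693}}{44464773}$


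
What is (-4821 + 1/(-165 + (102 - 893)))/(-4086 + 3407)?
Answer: 658411/92732 ≈ 7.1002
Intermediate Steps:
(-4821 + 1/(-165 + (102 - 893)))/(-4086 + 3407) = (-4821 + 1/(-165 - 791))/(-679) = (-4821 + 1/(-956))*(-1/679) = (-4821 - 1/956)*(-1/679) = -4608877/956*(-1/679) = 658411/92732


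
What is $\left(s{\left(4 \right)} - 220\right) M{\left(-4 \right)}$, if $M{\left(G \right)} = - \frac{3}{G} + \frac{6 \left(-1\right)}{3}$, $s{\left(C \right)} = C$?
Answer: $270$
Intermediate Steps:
$M{\left(G \right)} = -2 - \frac{3}{G}$ ($M{\left(G \right)} = - \frac{3}{G} - 2 = -2 - \frac{3}{G}$)
$\left(s{\left(4 \right)} - 220\right) M{\left(-4 \right)} = \left(4 - 220\right) \left(-2 - \frac{3}{-4}\right) = \left(4 - 220\right) \left(-2 - - \frac{3}{4}\right) = - 216 \left(-2 + \frac{3}{4}\right) = \left(-216\right) \left(- \frac{5}{4}\right) = 270$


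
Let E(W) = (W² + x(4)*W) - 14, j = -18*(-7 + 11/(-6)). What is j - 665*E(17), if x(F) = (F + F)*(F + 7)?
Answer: -1177556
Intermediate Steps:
j = 159 (j = -18*(-7 + 11*(-⅙)) = -18*(-7 - 11/6) = -18*(-53/6) = 159)
x(F) = 2*F*(7 + F) (x(F) = (2*F)*(7 + F) = 2*F*(7 + F))
E(W) = -14 + W² + 88*W (E(W) = (W² + (2*4*(7 + 4))*W) - 14 = (W² + (2*4*11)*W) - 14 = (W² + 88*W) - 14 = -14 + W² + 88*W)
j - 665*E(17) = 159 - 665*(-14 + 17² + 88*17) = 159 - 665*(-14 + 289 + 1496) = 159 - 665*1771 = 159 - 1177715 = -1177556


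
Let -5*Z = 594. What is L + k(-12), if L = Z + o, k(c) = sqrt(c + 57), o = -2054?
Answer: -10864/5 + 3*sqrt(5) ≈ -2166.1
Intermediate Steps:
Z = -594/5 (Z = -1/5*594 = -594/5 ≈ -118.80)
k(c) = sqrt(57 + c)
L = -10864/5 (L = -594/5 - 2054 = -10864/5 ≈ -2172.8)
L + k(-12) = -10864/5 + sqrt(57 - 12) = -10864/5 + sqrt(45) = -10864/5 + 3*sqrt(5)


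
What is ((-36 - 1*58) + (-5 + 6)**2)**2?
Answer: 8649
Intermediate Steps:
((-36 - 1*58) + (-5 + 6)**2)**2 = ((-36 - 58) + 1**2)**2 = (-94 + 1)**2 = (-93)**2 = 8649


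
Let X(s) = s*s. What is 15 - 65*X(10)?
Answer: -6485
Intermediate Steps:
X(s) = s²
15 - 65*X(10) = 15 - 65*10² = 15 - 65*100 = 15 - 6500 = -6485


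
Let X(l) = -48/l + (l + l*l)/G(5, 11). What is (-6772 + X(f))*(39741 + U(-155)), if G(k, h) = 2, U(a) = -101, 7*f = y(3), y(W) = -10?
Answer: -13087804024/49 ≈ -2.6710e+8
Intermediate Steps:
f = -10/7 (f = (⅐)*(-10) = -10/7 ≈ -1.4286)
X(l) = l/2 + l²/2 - 48/l (X(l) = -48/l + (l + l*l)/2 = -48/l + (l + l²)*(½) = -48/l + (l/2 + l²/2) = l/2 + l²/2 - 48/l)
(-6772 + X(f))*(39741 + U(-155)) = (-6772 + (-96 + (-10/7)²*(1 - 10/7))/(2*(-10/7)))*(39741 - 101) = (-6772 + (½)*(-7/10)*(-96 + (100/49)*(-3/7)))*39640 = (-6772 + (½)*(-7/10)*(-96 - 300/343))*39640 = (-6772 + (½)*(-7/10)*(-33228/343))*39640 = (-6772 + 8307/245)*39640 = -1650833/245*39640 = -13087804024/49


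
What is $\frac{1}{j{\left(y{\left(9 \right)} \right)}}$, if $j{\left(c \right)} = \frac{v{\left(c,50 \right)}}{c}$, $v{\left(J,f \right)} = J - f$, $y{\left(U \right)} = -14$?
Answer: $\frac{7}{32} \approx 0.21875$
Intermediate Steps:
$j{\left(c \right)} = \frac{-50 + c}{c}$ ($j{\left(c \right)} = \frac{c - 50}{c} = \frac{-50 + c}{c}$)
$\frac{1}{j{\left(y{\left(9 \right)} \right)}} = \frac{1}{\frac{1}{-14} \left(-50 - 14\right)} = \frac{1}{\left(- \frac{1}{14}\right) \left(-64\right)} = \frac{1}{\frac{32}{7}} = \frac{7}{32}$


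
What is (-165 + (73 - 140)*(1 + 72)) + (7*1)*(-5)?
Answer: -5091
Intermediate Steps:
(-165 + (73 - 140)*(1 + 72)) + (7*1)*(-5) = (-165 - 67*73) + 7*(-5) = (-165 - 4891) - 35 = -5056 - 35 = -5091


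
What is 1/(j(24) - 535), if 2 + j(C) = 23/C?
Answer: -24/12865 ≈ -0.0018655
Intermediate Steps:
j(C) = -2 + 23/C
1/(j(24) - 535) = 1/((-2 + 23/24) - 535) = 1/(-25/24 - 535) = 1/(-12865/24) = -24/12865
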